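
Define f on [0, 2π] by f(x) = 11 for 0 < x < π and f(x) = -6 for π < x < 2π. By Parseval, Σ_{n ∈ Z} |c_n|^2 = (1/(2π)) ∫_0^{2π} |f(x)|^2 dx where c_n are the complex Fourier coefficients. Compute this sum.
Σ |c_n|^2 = 157/2

Parseval equates the L^2 energy of f (normalised by 1/(2π)) with the ℓ^2 sum of its Fourier coefficients: (1/(2π)) ∫_0^{2π} |f|^2 = Σ |c_n|^2.
Compute the left side: (1/(2π)) [∫_0^π 11^2 dx + ∫_π^{2π} (-6)^2 dx] = (1/(2π)) · (121π + 36π) = (121 + 36)/2 = 157/2.
So Σ_{n ∈ Z} |c_n|^2 = 157/2.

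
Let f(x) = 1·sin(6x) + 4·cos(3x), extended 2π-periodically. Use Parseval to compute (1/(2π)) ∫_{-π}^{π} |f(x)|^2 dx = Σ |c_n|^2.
Σ |c_n|^2 = 17/2

Expand |f|^2 and use orthogonality of {sin(nx), cos(mx)} on [-π, π]:
  ∫_{-π}^{π} sin(nx)^2 dx = π, ∫ cos(mx)^2 dx = π, and cross terms integrate to 0.
So ∫_{-π}^{π} f(x)^2 dx = 1^2 · π + 4^2 · π = (1 + 16)π.
Divide by 2π: (1 + 16)/2 = 17/2.
By Parseval, this equals Σ |c_n|^2.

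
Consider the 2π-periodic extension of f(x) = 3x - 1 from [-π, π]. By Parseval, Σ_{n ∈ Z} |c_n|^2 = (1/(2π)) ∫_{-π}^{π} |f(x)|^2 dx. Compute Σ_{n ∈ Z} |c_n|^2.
Σ |c_n|^2 = 3π^2 + 1

Expand and integrate term by term over [-π, π]:
  ∫ (3x)^2 dx = 9·(2π^3/3); ∫ 2·3·(-1)·x dx = 0 (odd integrand); ∫ (-1)^2 dx = 1·2π.
So (1/(2π)) ∫_{-π}^{π} (3x - 1)^2 dx = 9π^2/3 + 1 = 3π^2 + 1.
Parseval ⇒ Σ |c_n|^2 = 3π^2 + 1.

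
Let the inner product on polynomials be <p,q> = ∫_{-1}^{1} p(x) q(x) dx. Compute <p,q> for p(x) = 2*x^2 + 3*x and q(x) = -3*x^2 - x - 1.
<p,q> = -86/15

Expand the product: p(x)·q(x) = -6*x^4 - 11*x^3 - 5*x^2 - 3*x.
∫_{-1}^{1} of each monomial x^k gives [2/(k+1) if k even, 0 if k odd]. Integrating term-by-term (or equivalently evaluating the antiderivative F(x) = -6*x^5/5 - 11*x^4/4 - 5*x^3/3 - 3*x^2/2 at the endpoints):
  F(1) − F(−1) = -427/60 − (-83/60) = -86/15.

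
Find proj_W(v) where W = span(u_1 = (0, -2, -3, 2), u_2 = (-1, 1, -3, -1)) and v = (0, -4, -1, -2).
proj_W(v) = (18/179, -176/179, -183/179, 176/179)

Set up U = [u_1 | ... | u_2] ∈ R^(4×2). The projector onto W = col(U) is P = U (U^T U)^(-1) U^T.
Compute U^T U =
  [17, 5]
  [5, 12],
and U^T v = (7, 1).
Solve U^T U · c = U^T v for the coefficients: c = (79/179, -18/179). The projection is proj_W(v) = U c.
Check: (v - proj_W(v)) · u_1 = 0  (should be 0).
Check: (v - proj_W(v)) · u_2 = 0  (should be 0).
Result: proj_W(v) = (18/179, -176/179, -183/179, 176/179).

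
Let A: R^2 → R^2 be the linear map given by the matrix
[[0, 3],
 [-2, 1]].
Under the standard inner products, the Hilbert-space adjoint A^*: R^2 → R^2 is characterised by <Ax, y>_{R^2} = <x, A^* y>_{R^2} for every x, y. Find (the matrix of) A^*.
A^* = A^T =
[[0, -2],
 [3, 1]]

For real matrices with standard dot products, the defining identity <Ax, y> = <x, A^* y> gives (Ax)^T y = x^T (A^*) y, i.e. x^T A^T y = x^T (A^*) y. Since this holds for all x, y, we must have A^* = A^T. Therefore
A^* =
[[0, -2],
 [3, 1]].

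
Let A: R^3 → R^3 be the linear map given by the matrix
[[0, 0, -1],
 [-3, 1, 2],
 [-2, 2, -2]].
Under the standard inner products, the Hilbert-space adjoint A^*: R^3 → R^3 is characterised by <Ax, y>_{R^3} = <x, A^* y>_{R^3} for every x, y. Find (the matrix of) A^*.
A^* = A^T =
[[0, -3, -2],
 [0, 1, 2],
 [-1, 2, -2]]

For real matrices with standard dot products, the defining identity <Ax, y> = <x, A^* y> gives (Ax)^T y = x^T (A^*) y, i.e. x^T A^T y = x^T (A^*) y. Since this holds for all x, y, we must have A^* = A^T. Therefore
A^* =
[[0, -3, -2],
 [0, 1, 2],
 [-1, 2, -2]].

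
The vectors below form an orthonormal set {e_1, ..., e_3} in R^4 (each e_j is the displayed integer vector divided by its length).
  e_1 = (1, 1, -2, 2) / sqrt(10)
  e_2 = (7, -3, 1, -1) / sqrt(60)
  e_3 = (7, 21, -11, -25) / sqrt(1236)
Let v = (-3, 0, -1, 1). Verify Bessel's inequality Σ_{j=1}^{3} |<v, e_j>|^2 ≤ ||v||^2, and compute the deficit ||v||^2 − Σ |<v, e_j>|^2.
Σ |<v, e_j>|^2 = 2041/206; ||v||^2 = 11; deficit = 225/206

Write each e_j = u_j / sqrt(<u_j, u_j>) where u_j is the displayed integer vector. Then <v, e_j> = <v, u_j> / sqrt(<u_j, u_j>), so |<v, e_j>|^2 = <v, u_j>^2 / <u_j, u_j>.
Coefficients: <v, e_1> = 1/sqrt(10), <v, e_2> = -23/sqrt(60), <v, e_3> = -35/sqrt(1236).
Square and sum: Σ |<v, e_j>|^2 = 2041/206.
Compute ||v||^2 = v·v = 11.
Deficit = 11 − 2041/206 = 225/206 ≥ 0, confirming Bessel's inequality. (The deficit equals ||v − Σ <v,e_j> e_j||^2, the squared distance from v to span{e_j}.)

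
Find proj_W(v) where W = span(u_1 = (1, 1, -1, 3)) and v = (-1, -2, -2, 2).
proj_W(v) = (5/12, 5/12, -5/12, 5/4)

Set up U = [u_1 | ... | u_1] ∈ R^(4×1). The projector onto W = col(U) is P = U (U^T U)^(-1) U^T.
Compute U^T U =
  [12],
and U^T v = (5).
Solve U^T U · c = U^T v for the coefficients: c = (5/12). The projection is proj_W(v) = U c.
Check: (v - proj_W(v)) · u_1 = 0  (should be 0).
Result: proj_W(v) = (5/12, 5/12, -5/12, 5/4).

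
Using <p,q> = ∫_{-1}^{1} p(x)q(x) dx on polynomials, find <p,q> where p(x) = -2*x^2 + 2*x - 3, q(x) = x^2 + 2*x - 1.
<p,q> = 36/5

Expand the product: p(x)·q(x) = -2*x^4 - 2*x^3 + 3*x^2 - 8*x + 3.
∫_{-1}^{1} of each monomial x^k gives [2/(k+1) if k even, 0 if k odd]. Integrating term-by-term (or equivalently evaluating the antiderivative F(x) = -2*x^5/5 - x^4/2 + x^3 - 4*x^2 + 3*x at the endpoints):
  F(1) − F(−1) = -9/10 − (-81/10) = 36/5.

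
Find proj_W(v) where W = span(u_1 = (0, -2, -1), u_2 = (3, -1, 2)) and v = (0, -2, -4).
proj_W(v) = (-9/7, -97/35, -86/35)

Set up U = [u_1 | ... | u_2] ∈ R^(3×2). The projector onto W = col(U) is P = U (U^T U)^(-1) U^T.
Compute U^T U =
  [5, 0]
  [0, 14],
and U^T v = (8, -6).
Solve U^T U · c = U^T v for the coefficients: c = (8/5, -3/7). The projection is proj_W(v) = U c.
Check: (v - proj_W(v)) · u_1 = 0  (should be 0).
Check: (v - proj_W(v)) · u_2 = 0  (should be 0).
Result: proj_W(v) = (-9/7, -97/35, -86/35).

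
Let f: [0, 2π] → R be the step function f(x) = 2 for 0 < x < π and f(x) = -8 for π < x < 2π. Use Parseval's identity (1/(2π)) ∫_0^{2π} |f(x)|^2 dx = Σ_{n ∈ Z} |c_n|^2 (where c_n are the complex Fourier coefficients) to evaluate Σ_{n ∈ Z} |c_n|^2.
Σ |c_n|^2 = 34

Parseval equates the L^2 energy of f (normalised by 1/(2π)) with the ℓ^2 sum of its Fourier coefficients: (1/(2π)) ∫_0^{2π} |f|^2 = Σ |c_n|^2.
Compute the left side: (1/(2π)) [∫_0^π 2^2 dx + ∫_π^{2π} (-8)^2 dx] = (1/(2π)) · (4π + 64π) = (4 + 64)/2 = 34.
So Σ_{n ∈ Z} |c_n|^2 = 34.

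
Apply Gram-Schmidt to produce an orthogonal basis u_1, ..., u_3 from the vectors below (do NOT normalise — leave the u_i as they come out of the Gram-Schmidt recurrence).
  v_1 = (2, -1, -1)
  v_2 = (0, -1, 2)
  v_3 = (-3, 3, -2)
Orthogonal basis:
  u_1 = (2, -1, -1)
  u_2 = (1/3, -7/6, 11/6)
  u_3 = (-3/29, -4/29, -2/29)

Apply the Gram-Schmidt recurrence
  u_1 = v_1
  u_i = v_i − Σ_{j<i} ((v_i · u_j) / (u_j · u_j)) · u_j.

Step by step this gives:
  u_1 = (2, -1, -1)
  u_2 = (1/3, -7/6, 11/6)
  u_3 = (-3/29, -4/29, -2/29)

Orthogonality check:
  u_2 · u_1 = 0 (should be 0)
  u_3 · u_1 = 0 (should be 0)
  u_3 · u_2 = 0 (should be 0)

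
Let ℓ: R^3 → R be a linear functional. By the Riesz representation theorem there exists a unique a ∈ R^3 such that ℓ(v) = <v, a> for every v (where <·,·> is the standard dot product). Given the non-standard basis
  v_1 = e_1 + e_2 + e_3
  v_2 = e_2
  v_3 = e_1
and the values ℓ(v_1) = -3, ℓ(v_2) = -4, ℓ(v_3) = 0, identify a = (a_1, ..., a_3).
a = (0, -4, 1)

Write a = (a_1, ..., a_3) in the standard basis. For each basis vector v_i, ℓ(v_i) = <v_i, a> is a linear equation in the a_j's. Collect the n equations into a matrix system V a = ℓ, where row i of V is v_i (expressed in the standard basis). Since V is invertible (lower-triangular with 1s on the diagonal, up to permutation), solve by back-substitution:
  V =
[[1, 1, 1],
 [0, 1, 0],
 [1, 0, 0]]
  V a = (-3, -4, 0)
Solving gives a = (0, -4, 1).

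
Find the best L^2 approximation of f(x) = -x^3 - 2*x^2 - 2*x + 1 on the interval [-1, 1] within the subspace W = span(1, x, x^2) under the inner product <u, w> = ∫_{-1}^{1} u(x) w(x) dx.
g(x) = -2*x^2 - 13*x/5 + 1

The best approximation g ∈ W is the orthogonal projection of f onto W. Writing g = a_0 + a_1 x + a_2 x^2, the coefficients solve the normal equations G · a = b where
  G_{ij} = <φ_i, φ_j> and b_i = <f, φ_i>, with φ_0 = 1, φ_1 = x, φ_2 = x^2.
G =
  [2, 0, 2/3]
  [0, 2/3, 0]
  [2/3, 0, 2/5],
b = (2/3, -26/15, -2/15).
Solving gives a_0 = 1, a_1 = -13/5, a_2 = -2, so
  g(x) = -2*x^2 - 13*x/5 + 1.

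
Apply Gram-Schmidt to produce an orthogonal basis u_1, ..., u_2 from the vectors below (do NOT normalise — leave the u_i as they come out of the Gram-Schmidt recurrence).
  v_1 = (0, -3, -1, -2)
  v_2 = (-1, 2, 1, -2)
Orthogonal basis:
  u_1 = (0, -3, -1, -2)
  u_2 = (-1, 19/14, 11/14, -17/7)

Apply the Gram-Schmidt recurrence
  u_1 = v_1
  u_i = v_i − Σ_{j<i} ((v_i · u_j) / (u_j · u_j)) · u_j.

Step by step this gives:
  u_1 = (0, -3, -1, -2)
  u_2 = (-1, 19/14, 11/14, -17/7)

Orthogonality check:
  u_2 · u_1 = 0 (should be 0)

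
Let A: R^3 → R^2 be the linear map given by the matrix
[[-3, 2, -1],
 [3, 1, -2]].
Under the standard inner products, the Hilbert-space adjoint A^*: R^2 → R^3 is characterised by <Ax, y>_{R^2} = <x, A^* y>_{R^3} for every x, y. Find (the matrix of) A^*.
A^* = A^T =
[[-3, 3],
 [2, 1],
 [-1, -2]]

For real matrices with standard dot products, the defining identity <Ax, y> = <x, A^* y> gives (Ax)^T y = x^T (A^*) y, i.e. x^T A^T y = x^T (A^*) y. Since this holds for all x, y, we must have A^* = A^T. Therefore
A^* =
[[-3, 3],
 [2, 1],
 [-1, -2]].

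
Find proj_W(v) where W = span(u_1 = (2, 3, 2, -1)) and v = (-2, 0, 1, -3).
proj_W(v) = (1/9, 1/6, 1/9, -1/18)

Set up U = [u_1 | ... | u_1] ∈ R^(4×1). The projector onto W = col(U) is P = U (U^T U)^(-1) U^T.
Compute U^T U =
  [18],
and U^T v = (1).
Solve U^T U · c = U^T v for the coefficients: c = (1/18). The projection is proj_W(v) = U c.
Check: (v - proj_W(v)) · u_1 = 0  (should be 0).
Result: proj_W(v) = (1/9, 1/6, 1/9, -1/18).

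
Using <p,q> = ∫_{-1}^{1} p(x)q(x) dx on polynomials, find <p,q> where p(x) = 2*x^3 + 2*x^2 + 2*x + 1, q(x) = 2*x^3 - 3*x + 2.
<p,q> = 316/105

Expand the product: p(x)·q(x) = 4*x^6 + 4*x^5 - 2*x^4 - 2*x^2 + x + 2.
∫_{-1}^{1} of each monomial x^k gives [2/(k+1) if k even, 0 if k odd]. Integrating term-by-term (or equivalently evaluating the antiderivative F(x) = 4*x^7/7 + 2*x^6/3 - 2*x^5/5 - 2*x^3/3 + x^2/2 + 2*x at the endpoints):
  F(1) − F(−1) = 187/70 − (-71/210) = 316/105.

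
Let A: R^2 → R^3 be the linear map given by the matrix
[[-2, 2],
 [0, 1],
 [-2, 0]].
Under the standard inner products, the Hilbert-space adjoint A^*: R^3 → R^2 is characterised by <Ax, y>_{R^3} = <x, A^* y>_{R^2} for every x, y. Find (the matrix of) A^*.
A^* = A^T =
[[-2, 0, -2],
 [2, 1, 0]]

For real matrices with standard dot products, the defining identity <Ax, y> = <x, A^* y> gives (Ax)^T y = x^T (A^*) y, i.e. x^T A^T y = x^T (A^*) y. Since this holds for all x, y, we must have A^* = A^T. Therefore
A^* =
[[-2, 0, -2],
 [2, 1, 0]].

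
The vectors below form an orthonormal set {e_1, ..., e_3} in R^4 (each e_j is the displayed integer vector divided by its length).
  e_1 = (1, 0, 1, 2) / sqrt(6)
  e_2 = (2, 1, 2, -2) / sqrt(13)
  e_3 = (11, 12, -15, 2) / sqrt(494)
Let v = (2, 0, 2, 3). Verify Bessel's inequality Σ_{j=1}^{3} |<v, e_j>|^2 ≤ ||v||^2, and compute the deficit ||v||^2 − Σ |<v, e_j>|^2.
Σ |<v, e_j>|^2 = 968/57; ||v||^2 = 17; deficit = 1/57

Write each e_j = u_j / sqrt(<u_j, u_j>) where u_j is the displayed integer vector. Then <v, e_j> = <v, u_j> / sqrt(<u_j, u_j>), so |<v, e_j>|^2 = <v, u_j>^2 / <u_j, u_j>.
Coefficients: <v, e_1> = 10/sqrt(6), <v, e_2> = 2/sqrt(13), <v, e_3> = -2/sqrt(494).
Square and sum: Σ |<v, e_j>|^2 = 968/57.
Compute ||v||^2 = v·v = 17.
Deficit = 17 − 968/57 = 1/57 ≥ 0, confirming Bessel's inequality. (The deficit equals ||v − Σ <v,e_j> e_j||^2, the squared distance from v to span{e_j}.)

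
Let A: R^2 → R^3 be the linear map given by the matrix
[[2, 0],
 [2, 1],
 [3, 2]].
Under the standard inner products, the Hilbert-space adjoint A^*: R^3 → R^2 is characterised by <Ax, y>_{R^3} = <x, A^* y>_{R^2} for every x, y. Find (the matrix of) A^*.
A^* = A^T =
[[2, 2, 3],
 [0, 1, 2]]

For real matrices with standard dot products, the defining identity <Ax, y> = <x, A^* y> gives (Ax)^T y = x^T (A^*) y, i.e. x^T A^T y = x^T (A^*) y. Since this holds for all x, y, we must have A^* = A^T. Therefore
A^* =
[[2, 2, 3],
 [0, 1, 2]].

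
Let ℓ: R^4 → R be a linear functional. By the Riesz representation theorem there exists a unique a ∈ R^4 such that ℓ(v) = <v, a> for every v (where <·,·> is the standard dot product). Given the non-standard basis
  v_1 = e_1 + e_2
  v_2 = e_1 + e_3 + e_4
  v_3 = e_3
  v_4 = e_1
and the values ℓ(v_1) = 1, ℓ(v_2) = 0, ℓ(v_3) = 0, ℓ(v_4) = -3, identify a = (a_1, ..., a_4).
a = (-3, 4, 0, 3)

Write a = (a_1, ..., a_4) in the standard basis. For each basis vector v_i, ℓ(v_i) = <v_i, a> is a linear equation in the a_j's. Collect the n equations into a matrix system V a = ℓ, where row i of V is v_i (expressed in the standard basis). Since V is invertible (lower-triangular with 1s on the diagonal, up to permutation), solve by back-substitution:
  V =
[[1, 1, 0, 0],
 [1, 0, 1, 1],
 [0, 0, 1, 0],
 [1, 0, 0, 0]]
  V a = (1, 0, 0, -3)
Solving gives a = (-3, 4, 0, 3).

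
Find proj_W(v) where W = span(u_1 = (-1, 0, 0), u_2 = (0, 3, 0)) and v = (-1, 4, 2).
proj_W(v) = (-1, 4, 0)

Set up U = [u_1 | ... | u_2] ∈ R^(3×2). The projector onto W = col(U) is P = U (U^T U)^(-1) U^T.
Compute U^T U =
  [1, 0]
  [0, 9],
and U^T v = (1, 12).
Solve U^T U · c = U^T v for the coefficients: c = (1, 4/3). The projection is proj_W(v) = U c.
Check: (v - proj_W(v)) · u_1 = 0  (should be 0).
Check: (v - proj_W(v)) · u_2 = 0  (should be 0).
Result: proj_W(v) = (-1, 4, 0).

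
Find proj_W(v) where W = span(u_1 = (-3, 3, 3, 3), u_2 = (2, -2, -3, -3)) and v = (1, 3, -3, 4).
proj_W(v) = (-1, 1, 1/2, 1/2)

Set up U = [u_1 | ... | u_2] ∈ R^(4×2). The projector onto W = col(U) is P = U (U^T U)^(-1) U^T.
Compute U^T U =
  [36, -30]
  [-30, 26],
and U^T v = (9, -7).
Solve U^T U · c = U^T v for the coefficients: c = (2/3, 1/2). The projection is proj_W(v) = U c.
Check: (v - proj_W(v)) · u_1 = 0  (should be 0).
Check: (v - proj_W(v)) · u_2 = 0  (should be 0).
Result: proj_W(v) = (-1, 1, 1/2, 1/2).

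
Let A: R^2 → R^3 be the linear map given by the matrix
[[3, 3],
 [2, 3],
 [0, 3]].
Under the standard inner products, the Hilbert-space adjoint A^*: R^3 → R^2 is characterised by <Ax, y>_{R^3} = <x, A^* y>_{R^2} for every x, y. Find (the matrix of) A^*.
A^* = A^T =
[[3, 2, 0],
 [3, 3, 3]]

For real matrices with standard dot products, the defining identity <Ax, y> = <x, A^* y> gives (Ax)^T y = x^T (A^*) y, i.e. x^T A^T y = x^T (A^*) y. Since this holds for all x, y, we must have A^* = A^T. Therefore
A^* =
[[3, 2, 0],
 [3, 3, 3]].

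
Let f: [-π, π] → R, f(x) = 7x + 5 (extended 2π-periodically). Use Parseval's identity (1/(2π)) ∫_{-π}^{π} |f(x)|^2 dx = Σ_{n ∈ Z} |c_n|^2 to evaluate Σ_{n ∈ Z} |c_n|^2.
Σ |c_n|^2 = 49π^2/3 + 25

Expand and integrate term by term over [-π, π]:
  ∫ (7x)^2 dx = 49·(2π^3/3); ∫ 2·7·(5)·x dx = 0 (odd integrand); ∫ 5^2 dx = 25·2π.
So (1/(2π)) ∫_{-π}^{π} (7x + 5)^2 dx = 49π^2/3 + 25 = 49π^2/3 + 25.
Parseval ⇒ Σ |c_n|^2 = 49π^2/3 + 25.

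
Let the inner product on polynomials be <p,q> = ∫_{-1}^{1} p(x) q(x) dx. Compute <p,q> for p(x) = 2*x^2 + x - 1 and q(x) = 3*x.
<p,q> = 2

Expand the product: p(x)·q(x) = 6*x^3 + 3*x^2 - 3*x.
∫_{-1}^{1} of each monomial x^k gives [2/(k+1) if k even, 0 if k odd]. Integrating term-by-term (or equivalently evaluating the antiderivative F(x) = 3*x^4/2 + x^3 - 3*x^2/2 at the endpoints):
  F(1) − F(−1) = 1 − (-1) = 2.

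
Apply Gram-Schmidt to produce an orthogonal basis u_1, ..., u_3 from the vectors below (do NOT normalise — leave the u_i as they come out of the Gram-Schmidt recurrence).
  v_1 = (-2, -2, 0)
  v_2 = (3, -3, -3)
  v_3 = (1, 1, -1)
Orthogonal basis:
  u_1 = (-2, -2, 0)
  u_2 = (3, -3, -3)
  u_3 = (-1/3, 1/3, -2/3)

Apply the Gram-Schmidt recurrence
  u_1 = v_1
  u_i = v_i − Σ_{j<i} ((v_i · u_j) / (u_j · u_j)) · u_j.

Step by step this gives:
  u_1 = (-2, -2, 0)
  u_2 = (3, -3, -3)
  u_3 = (-1/3, 1/3, -2/3)

Orthogonality check:
  u_2 · u_1 = 0 (should be 0)
  u_3 · u_1 = 0 (should be 0)
  u_3 · u_2 = 0 (should be 0)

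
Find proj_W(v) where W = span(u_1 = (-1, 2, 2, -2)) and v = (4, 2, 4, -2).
proj_W(v) = (-12/13, 24/13, 24/13, -24/13)

Set up U = [u_1 | ... | u_1] ∈ R^(4×1). The projector onto W = col(U) is P = U (U^T U)^(-1) U^T.
Compute U^T U =
  [13],
and U^T v = (12).
Solve U^T U · c = U^T v for the coefficients: c = (12/13). The projection is proj_W(v) = U c.
Check: (v - proj_W(v)) · u_1 = 0  (should be 0).
Result: proj_W(v) = (-12/13, 24/13, 24/13, -24/13).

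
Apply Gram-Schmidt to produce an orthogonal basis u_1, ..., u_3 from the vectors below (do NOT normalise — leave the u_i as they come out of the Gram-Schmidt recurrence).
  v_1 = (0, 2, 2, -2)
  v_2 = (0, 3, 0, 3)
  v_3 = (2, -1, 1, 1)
Orthogonal basis:
  u_1 = (0, 2, 2, -2)
  u_2 = (0, 3, 0, 3)
  u_3 = (2, -2/3, 4/3, 2/3)

Apply the Gram-Schmidt recurrence
  u_1 = v_1
  u_i = v_i − Σ_{j<i} ((v_i · u_j) / (u_j · u_j)) · u_j.

Step by step this gives:
  u_1 = (0, 2, 2, -2)
  u_2 = (0, 3, 0, 3)
  u_3 = (2, -2/3, 4/3, 2/3)

Orthogonality check:
  u_2 · u_1 = 0 (should be 0)
  u_3 · u_1 = 0 (should be 0)
  u_3 · u_2 = 0 (should be 0)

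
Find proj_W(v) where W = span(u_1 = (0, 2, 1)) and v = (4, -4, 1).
proj_W(v) = (0, -14/5, -7/5)

Set up U = [u_1 | ... | u_1] ∈ R^(3×1). The projector onto W = col(U) is P = U (U^T U)^(-1) U^T.
Compute U^T U =
  [5],
and U^T v = (-7).
Solve U^T U · c = U^T v for the coefficients: c = (-7/5). The projection is proj_W(v) = U c.
Check: (v - proj_W(v)) · u_1 = 0  (should be 0).
Result: proj_W(v) = (0, -14/5, -7/5).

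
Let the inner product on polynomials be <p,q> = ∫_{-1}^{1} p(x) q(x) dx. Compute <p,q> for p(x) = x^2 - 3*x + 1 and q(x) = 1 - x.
<p,q> = 14/3

Expand the product: p(x)·q(x) = -x^3 + 4*x^2 - 4*x + 1.
∫_{-1}^{1} of each monomial x^k gives [2/(k+1) if k even, 0 if k odd]. Integrating term-by-term (or equivalently evaluating the antiderivative F(x) = -x^4/4 + 4*x^3/3 - 2*x^2 + x at the endpoints):
  F(1) − F(−1) = 1/12 − (-55/12) = 14/3.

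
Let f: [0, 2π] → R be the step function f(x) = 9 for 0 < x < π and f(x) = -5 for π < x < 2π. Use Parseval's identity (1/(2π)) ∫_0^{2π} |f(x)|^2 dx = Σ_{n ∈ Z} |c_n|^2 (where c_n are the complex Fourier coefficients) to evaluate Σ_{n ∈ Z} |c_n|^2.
Σ |c_n|^2 = 53

Parseval equates the L^2 energy of f (normalised by 1/(2π)) with the ℓ^2 sum of its Fourier coefficients: (1/(2π)) ∫_0^{2π} |f|^2 = Σ |c_n|^2.
Compute the left side: (1/(2π)) [∫_0^π 9^2 dx + ∫_π^{2π} (-5)^2 dx] = (1/(2π)) · (81π + 25π) = (81 + 25)/2 = 53.
So Σ_{n ∈ Z} |c_n|^2 = 53.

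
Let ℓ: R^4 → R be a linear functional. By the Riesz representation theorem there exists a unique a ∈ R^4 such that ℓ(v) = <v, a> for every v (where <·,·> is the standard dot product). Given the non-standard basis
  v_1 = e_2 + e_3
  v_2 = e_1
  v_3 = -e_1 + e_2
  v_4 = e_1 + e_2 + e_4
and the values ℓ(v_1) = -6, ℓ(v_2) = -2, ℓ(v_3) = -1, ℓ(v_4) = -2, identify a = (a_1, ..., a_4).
a = (-2, -3, -3, 3)

Write a = (a_1, ..., a_4) in the standard basis. For each basis vector v_i, ℓ(v_i) = <v_i, a> is a linear equation in the a_j's. Collect the n equations into a matrix system V a = ℓ, where row i of V is v_i (expressed in the standard basis). Since V is invertible (lower-triangular with 1s on the diagonal, up to permutation), solve by back-substitution:
  V =
[[0, 1, 1, 0],
 [1, 0, 0, 0],
 [-1, 1, 0, 0],
 [1, 1, 0, 1]]
  V a = (-6, -2, -1, -2)
Solving gives a = (-2, -3, -3, 3).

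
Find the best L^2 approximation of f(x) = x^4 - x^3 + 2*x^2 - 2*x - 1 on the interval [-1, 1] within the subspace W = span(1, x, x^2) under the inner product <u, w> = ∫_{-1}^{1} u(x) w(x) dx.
g(x) = 20*x^2/7 - 13*x/5 - 38/35

The best approximation g ∈ W is the orthogonal projection of f onto W. Writing g = a_0 + a_1 x + a_2 x^2, the coefficients solve the normal equations G · a = b where
  G_{ij} = <φ_i, φ_j> and b_i = <f, φ_i>, with φ_0 = 1, φ_1 = x, φ_2 = x^2.
G =
  [2, 0, 2/3]
  [0, 2/3, 0]
  [2/3, 0, 2/5],
b = (-4/15, -26/15, 44/105).
Solving gives a_0 = -38/35, a_1 = -13/5, a_2 = 20/7, so
  g(x) = 20*x^2/7 - 13*x/5 - 38/35.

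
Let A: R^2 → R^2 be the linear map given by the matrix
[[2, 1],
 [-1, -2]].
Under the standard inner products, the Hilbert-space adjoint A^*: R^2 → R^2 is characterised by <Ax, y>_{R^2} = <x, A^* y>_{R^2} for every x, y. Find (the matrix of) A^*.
A^* = A^T =
[[2, -1],
 [1, -2]]

For real matrices with standard dot products, the defining identity <Ax, y> = <x, A^* y> gives (Ax)^T y = x^T (A^*) y, i.e. x^T A^T y = x^T (A^*) y. Since this holds for all x, y, we must have A^* = A^T. Therefore
A^* =
[[2, -1],
 [1, -2]].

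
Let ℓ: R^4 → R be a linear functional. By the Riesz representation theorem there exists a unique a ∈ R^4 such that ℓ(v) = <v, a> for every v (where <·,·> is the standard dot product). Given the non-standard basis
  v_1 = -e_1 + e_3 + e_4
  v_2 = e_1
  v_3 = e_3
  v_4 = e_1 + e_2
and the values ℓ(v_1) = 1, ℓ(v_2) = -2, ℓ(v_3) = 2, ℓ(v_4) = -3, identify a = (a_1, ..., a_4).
a = (-2, -1, 2, -3)

Write a = (a_1, ..., a_4) in the standard basis. For each basis vector v_i, ℓ(v_i) = <v_i, a> is a linear equation in the a_j's. Collect the n equations into a matrix system V a = ℓ, where row i of V is v_i (expressed in the standard basis). Since V is invertible (lower-triangular with 1s on the diagonal, up to permutation), solve by back-substitution:
  V =
[[-1, 0, 1, 1],
 [1, 0, 0, 0],
 [0, 0, 1, 0],
 [1, 1, 0, 0]]
  V a = (1, -2, 2, -3)
Solving gives a = (-2, -1, 2, -3).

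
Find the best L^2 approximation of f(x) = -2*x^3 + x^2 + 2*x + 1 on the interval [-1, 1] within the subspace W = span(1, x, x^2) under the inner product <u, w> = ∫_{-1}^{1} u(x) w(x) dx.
g(x) = x^2 + 4*x/5 + 1

The best approximation g ∈ W is the orthogonal projection of f onto W. Writing g = a_0 + a_1 x + a_2 x^2, the coefficients solve the normal equations G · a = b where
  G_{ij} = <φ_i, φ_j> and b_i = <f, φ_i>, with φ_0 = 1, φ_1 = x, φ_2 = x^2.
G =
  [2, 0, 2/3]
  [0, 2/3, 0]
  [2/3, 0, 2/5],
b = (8/3, 8/15, 16/15).
Solving gives a_0 = 1, a_1 = 4/5, a_2 = 1, so
  g(x) = x^2 + 4*x/5 + 1.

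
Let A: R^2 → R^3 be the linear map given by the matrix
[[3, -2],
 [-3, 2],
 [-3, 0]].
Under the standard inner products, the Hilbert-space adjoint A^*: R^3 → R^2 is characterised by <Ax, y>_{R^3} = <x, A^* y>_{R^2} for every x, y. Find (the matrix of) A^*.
A^* = A^T =
[[3, -3, -3],
 [-2, 2, 0]]

For real matrices with standard dot products, the defining identity <Ax, y> = <x, A^* y> gives (Ax)^T y = x^T (A^*) y, i.e. x^T A^T y = x^T (A^*) y. Since this holds for all x, y, we must have A^* = A^T. Therefore
A^* =
[[3, -3, -3],
 [-2, 2, 0]].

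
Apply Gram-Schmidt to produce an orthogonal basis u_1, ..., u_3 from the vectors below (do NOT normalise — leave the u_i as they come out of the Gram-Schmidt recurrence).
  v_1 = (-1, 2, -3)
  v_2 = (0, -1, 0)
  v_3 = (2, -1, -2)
Orthogonal basis:
  u_1 = (-1, 2, -3)
  u_2 = (-1/7, -5/7, -3/7)
  u_3 = (12/5, 0, -4/5)

Apply the Gram-Schmidt recurrence
  u_1 = v_1
  u_i = v_i − Σ_{j<i} ((v_i · u_j) / (u_j · u_j)) · u_j.

Step by step this gives:
  u_1 = (-1, 2, -3)
  u_2 = (-1/7, -5/7, -3/7)
  u_3 = (12/5, 0, -4/5)

Orthogonality check:
  u_2 · u_1 = 0 (should be 0)
  u_3 · u_1 = 0 (should be 0)
  u_3 · u_2 = 0 (should be 0)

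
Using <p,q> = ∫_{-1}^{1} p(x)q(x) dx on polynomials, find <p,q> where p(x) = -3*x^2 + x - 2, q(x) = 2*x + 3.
<p,q> = -50/3

Expand the product: p(x)·q(x) = -6*x^3 - 7*x^2 - x - 6.
∫_{-1}^{1} of each monomial x^k gives [2/(k+1) if k even, 0 if k odd]. Integrating term-by-term (or equivalently evaluating the antiderivative F(x) = -3*x^4/2 - 7*x^3/3 - x^2/2 - 6*x at the endpoints):
  F(1) − F(−1) = -31/3 − (19/3) = -50/3.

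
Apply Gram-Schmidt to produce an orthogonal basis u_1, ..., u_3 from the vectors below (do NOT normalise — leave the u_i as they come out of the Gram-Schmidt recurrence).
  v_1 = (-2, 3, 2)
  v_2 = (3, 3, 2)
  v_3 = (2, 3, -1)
Orthogonal basis:
  u_1 = (-2, 3, 2)
  u_2 = (65/17, 30/17, 20/17)
  u_3 = (0, 18/13, -27/13)

Apply the Gram-Schmidt recurrence
  u_1 = v_1
  u_i = v_i − Σ_{j<i} ((v_i · u_j) / (u_j · u_j)) · u_j.

Step by step this gives:
  u_1 = (-2, 3, 2)
  u_2 = (65/17, 30/17, 20/17)
  u_3 = (0, 18/13, -27/13)

Orthogonality check:
  u_2 · u_1 = 0 (should be 0)
  u_3 · u_1 = 0 (should be 0)
  u_3 · u_2 = 0 (should be 0)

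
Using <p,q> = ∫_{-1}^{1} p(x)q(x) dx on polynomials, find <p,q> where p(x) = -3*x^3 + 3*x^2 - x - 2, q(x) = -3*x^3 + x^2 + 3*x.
<p,q> = -206/105

Expand the product: p(x)·q(x) = 9*x^6 - 12*x^5 - 3*x^4 + 14*x^3 - 5*x^2 - 6*x.
∫_{-1}^{1} of each monomial x^k gives [2/(k+1) if k even, 0 if k odd]. Integrating term-by-term (or equivalently evaluating the antiderivative F(x) = 9*x^7/7 - 2*x^6 - 3*x^5/5 + 7*x^4/2 - 5*x^3/3 - 3*x^2 at the endpoints):
  F(1) − F(−1) = -521/210 − (-109/210) = -206/105.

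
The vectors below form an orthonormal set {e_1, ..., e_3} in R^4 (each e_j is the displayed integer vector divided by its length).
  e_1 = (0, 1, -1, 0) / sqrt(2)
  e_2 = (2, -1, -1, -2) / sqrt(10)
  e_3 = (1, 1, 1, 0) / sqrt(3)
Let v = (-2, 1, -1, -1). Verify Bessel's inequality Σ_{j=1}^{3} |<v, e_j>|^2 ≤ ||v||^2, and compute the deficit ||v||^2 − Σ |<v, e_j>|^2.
Σ |<v, e_j>|^2 = 56/15; ||v||^2 = 7; deficit = 49/15

Write each e_j = u_j / sqrt(<u_j, u_j>) where u_j is the displayed integer vector. Then <v, e_j> = <v, u_j> / sqrt(<u_j, u_j>), so |<v, e_j>|^2 = <v, u_j>^2 / <u_j, u_j>.
Coefficients: <v, e_1> = 2/sqrt(2), <v, e_2> = -2/sqrt(10), <v, e_3> = -2/sqrt(3).
Square and sum: Σ |<v, e_j>|^2 = 56/15.
Compute ||v||^2 = v·v = 7.
Deficit = 7 − 56/15 = 49/15 ≥ 0, confirming Bessel's inequality. (The deficit equals ||v − Σ <v,e_j> e_j||^2, the squared distance from v to span{e_j}.)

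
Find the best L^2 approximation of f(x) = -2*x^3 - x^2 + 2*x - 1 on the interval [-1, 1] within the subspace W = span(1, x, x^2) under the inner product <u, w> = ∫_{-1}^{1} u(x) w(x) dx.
g(x) = -x^2 + 4*x/5 - 1

The best approximation g ∈ W is the orthogonal projection of f onto W. Writing g = a_0 + a_1 x + a_2 x^2, the coefficients solve the normal equations G · a = b where
  G_{ij} = <φ_i, φ_j> and b_i = <f, φ_i>, with φ_0 = 1, φ_1 = x, φ_2 = x^2.
G =
  [2, 0, 2/3]
  [0, 2/3, 0]
  [2/3, 0, 2/5],
b = (-8/3, 8/15, -16/15).
Solving gives a_0 = -1, a_1 = 4/5, a_2 = -1, so
  g(x) = -x^2 + 4*x/5 - 1.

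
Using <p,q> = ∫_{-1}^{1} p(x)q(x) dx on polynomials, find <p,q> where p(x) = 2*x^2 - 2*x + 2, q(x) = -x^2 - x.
<p,q> = -4/5

Expand the product: p(x)·q(x) = -2*x^4 - 2*x.
∫_{-1}^{1} of each monomial x^k gives [2/(k+1) if k even, 0 if k odd]. Integrating term-by-term (or equivalently evaluating the antiderivative F(x) = -2*x^5/5 - x^2 at the endpoints):
  F(1) − F(−1) = -7/5 − (-3/5) = -4/5.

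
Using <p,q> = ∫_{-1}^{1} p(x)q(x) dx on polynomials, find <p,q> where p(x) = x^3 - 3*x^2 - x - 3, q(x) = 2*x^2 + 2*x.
<p,q> = -104/15

Expand the product: p(x)·q(x) = 2*x^5 - 4*x^4 - 8*x^3 - 8*x^2 - 6*x.
∫_{-1}^{1} of each monomial x^k gives [2/(k+1) if k even, 0 if k odd]. Integrating term-by-term (or equivalently evaluating the antiderivative F(x) = x^6/3 - 4*x^5/5 - 2*x^4 - 8*x^3/3 - 3*x^2 at the endpoints):
  F(1) − F(−1) = -122/15 − (-6/5) = -104/15.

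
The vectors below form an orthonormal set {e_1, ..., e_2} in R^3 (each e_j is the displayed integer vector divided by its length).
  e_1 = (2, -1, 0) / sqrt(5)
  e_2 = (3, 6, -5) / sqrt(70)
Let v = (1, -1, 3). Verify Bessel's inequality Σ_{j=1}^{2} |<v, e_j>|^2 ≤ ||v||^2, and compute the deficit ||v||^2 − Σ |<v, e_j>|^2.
Σ |<v, e_j>|^2 = 45/7; ||v||^2 = 11; deficit = 32/7

Write each e_j = u_j / sqrt(<u_j, u_j>) where u_j is the displayed integer vector. Then <v, e_j> = <v, u_j> / sqrt(<u_j, u_j>), so |<v, e_j>|^2 = <v, u_j>^2 / <u_j, u_j>.
Coefficients: <v, e_1> = 3/sqrt(5), <v, e_2> = -18/sqrt(70).
Square and sum: Σ |<v, e_j>|^2 = 45/7.
Compute ||v||^2 = v·v = 11.
Deficit = 11 − 45/7 = 32/7 ≥ 0, confirming Bessel's inequality. (The deficit equals ||v − Σ <v,e_j> e_j||^2, the squared distance from v to span{e_j}.)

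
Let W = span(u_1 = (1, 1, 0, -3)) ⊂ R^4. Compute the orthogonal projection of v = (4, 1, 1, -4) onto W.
proj_W(v) = (17/11, 17/11, 0, -51/11)

Set up U = [u_1 | ... | u_1] ∈ R^(4×1). The projector onto W = col(U) is P = U (U^T U)^(-1) U^T.
Compute U^T U =
  [11],
and U^T v = (17).
Solve U^T U · c = U^T v for the coefficients: c = (17/11). The projection is proj_W(v) = U c.
Check: (v - proj_W(v)) · u_1 = 0  (should be 0).
Result: proj_W(v) = (17/11, 17/11, 0, -51/11).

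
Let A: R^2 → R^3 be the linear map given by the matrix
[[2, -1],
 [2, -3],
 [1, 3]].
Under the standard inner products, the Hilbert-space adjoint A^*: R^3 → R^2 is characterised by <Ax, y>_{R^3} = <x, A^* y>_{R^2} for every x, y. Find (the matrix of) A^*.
A^* = A^T =
[[2, 2, 1],
 [-1, -3, 3]]

For real matrices with standard dot products, the defining identity <Ax, y> = <x, A^* y> gives (Ax)^T y = x^T (A^*) y, i.e. x^T A^T y = x^T (A^*) y. Since this holds for all x, y, we must have A^* = A^T. Therefore
A^* =
[[2, 2, 1],
 [-1, -3, 3]].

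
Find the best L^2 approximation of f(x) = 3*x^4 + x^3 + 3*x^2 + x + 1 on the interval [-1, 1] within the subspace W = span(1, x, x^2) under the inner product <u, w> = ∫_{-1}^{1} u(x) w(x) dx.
g(x) = 39*x^2/7 + 8*x/5 + 26/35

The best approximation g ∈ W is the orthogonal projection of f onto W. Writing g = a_0 + a_1 x + a_2 x^2, the coefficients solve the normal equations G · a = b where
  G_{ij} = <φ_i, φ_j> and b_i = <f, φ_i>, with φ_0 = 1, φ_1 = x, φ_2 = x^2.
G =
  [2, 0, 2/3]
  [0, 2/3, 0]
  [2/3, 0, 2/5],
b = (26/5, 16/15, 286/105).
Solving gives a_0 = 26/35, a_1 = 8/5, a_2 = 39/7, so
  g(x) = 39*x^2/7 + 8*x/5 + 26/35.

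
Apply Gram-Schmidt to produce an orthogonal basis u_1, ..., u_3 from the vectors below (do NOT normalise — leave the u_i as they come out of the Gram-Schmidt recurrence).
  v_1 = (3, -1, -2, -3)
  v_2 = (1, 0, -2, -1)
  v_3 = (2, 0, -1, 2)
Orthogonal basis:
  u_1 = (3, -1, -2, -3)
  u_2 = (-7/23, 10/23, -26/23, 7/23)
  u_3 = (37/19, -4/19, -1/19, 39/19)

Apply the Gram-Schmidt recurrence
  u_1 = v_1
  u_i = v_i − Σ_{j<i} ((v_i · u_j) / (u_j · u_j)) · u_j.

Step by step this gives:
  u_1 = (3, -1, -2, -3)
  u_2 = (-7/23, 10/23, -26/23, 7/23)
  u_3 = (37/19, -4/19, -1/19, 39/19)

Orthogonality check:
  u_2 · u_1 = 0 (should be 0)
  u_3 · u_1 = 0 (should be 0)
  u_3 · u_2 = 0 (should be 0)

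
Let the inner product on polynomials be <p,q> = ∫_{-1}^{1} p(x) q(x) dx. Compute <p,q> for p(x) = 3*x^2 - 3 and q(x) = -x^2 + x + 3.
<p,q> = -56/5

Expand the product: p(x)·q(x) = -3*x^4 + 3*x^3 + 12*x^2 - 3*x - 9.
∫_{-1}^{1} of each monomial x^k gives [2/(k+1) if k even, 0 if k odd]. Integrating term-by-term (or equivalently evaluating the antiderivative F(x) = -3*x^5/5 + 3*x^4/4 + 4*x^3 - 3*x^2/2 - 9*x at the endpoints):
  F(1) − F(−1) = -127/20 − (97/20) = -56/5.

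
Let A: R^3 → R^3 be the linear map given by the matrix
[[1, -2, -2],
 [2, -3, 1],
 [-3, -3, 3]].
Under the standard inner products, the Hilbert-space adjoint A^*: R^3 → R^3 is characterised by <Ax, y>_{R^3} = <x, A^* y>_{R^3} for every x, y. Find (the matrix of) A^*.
A^* = A^T =
[[1, 2, -3],
 [-2, -3, -3],
 [-2, 1, 3]]

For real matrices with standard dot products, the defining identity <Ax, y> = <x, A^* y> gives (Ax)^T y = x^T (A^*) y, i.e. x^T A^T y = x^T (A^*) y. Since this holds for all x, y, we must have A^* = A^T. Therefore
A^* =
[[1, 2, -3],
 [-2, -3, -3],
 [-2, 1, 3]].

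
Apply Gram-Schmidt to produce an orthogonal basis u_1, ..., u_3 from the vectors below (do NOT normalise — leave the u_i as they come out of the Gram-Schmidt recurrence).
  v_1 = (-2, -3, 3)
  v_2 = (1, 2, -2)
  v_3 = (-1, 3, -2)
Orthogonal basis:
  u_1 = (-2, -3, 3)
  u_2 = (-3/11, 1/11, -1/11)
  u_3 = (0, 1/2, 1/2)

Apply the Gram-Schmidt recurrence
  u_1 = v_1
  u_i = v_i − Σ_{j<i} ((v_i · u_j) / (u_j · u_j)) · u_j.

Step by step this gives:
  u_1 = (-2, -3, 3)
  u_2 = (-3/11, 1/11, -1/11)
  u_3 = (0, 1/2, 1/2)

Orthogonality check:
  u_2 · u_1 = 0 (should be 0)
  u_3 · u_1 = 0 (should be 0)
  u_3 · u_2 = 0 (should be 0)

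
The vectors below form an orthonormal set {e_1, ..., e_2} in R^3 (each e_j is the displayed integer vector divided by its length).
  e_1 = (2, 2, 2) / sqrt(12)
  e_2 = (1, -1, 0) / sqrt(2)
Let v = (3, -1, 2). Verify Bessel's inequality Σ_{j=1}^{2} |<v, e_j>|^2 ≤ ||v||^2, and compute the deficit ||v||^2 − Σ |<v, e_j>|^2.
Σ |<v, e_j>|^2 = 40/3; ||v||^2 = 14; deficit = 2/3

Write each e_j = u_j / sqrt(<u_j, u_j>) where u_j is the displayed integer vector. Then <v, e_j> = <v, u_j> / sqrt(<u_j, u_j>), so |<v, e_j>|^2 = <v, u_j>^2 / <u_j, u_j>.
Coefficients: <v, e_1> = 8/sqrt(12), <v, e_2> = 4/sqrt(2).
Square and sum: Σ |<v, e_j>|^2 = 40/3.
Compute ||v||^2 = v·v = 14.
Deficit = 14 − 40/3 = 2/3 ≥ 0, confirming Bessel's inequality. (The deficit equals ||v − Σ <v,e_j> e_j||^2, the squared distance from v to span{e_j}.)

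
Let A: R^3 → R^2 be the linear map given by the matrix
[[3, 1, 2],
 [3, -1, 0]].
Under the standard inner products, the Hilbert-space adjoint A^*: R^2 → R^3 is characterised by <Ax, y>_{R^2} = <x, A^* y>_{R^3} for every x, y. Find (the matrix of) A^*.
A^* = A^T =
[[3, 3],
 [1, -1],
 [2, 0]]

For real matrices with standard dot products, the defining identity <Ax, y> = <x, A^* y> gives (Ax)^T y = x^T (A^*) y, i.e. x^T A^T y = x^T (A^*) y. Since this holds for all x, y, we must have A^* = A^T. Therefore
A^* =
[[3, 3],
 [1, -1],
 [2, 0]].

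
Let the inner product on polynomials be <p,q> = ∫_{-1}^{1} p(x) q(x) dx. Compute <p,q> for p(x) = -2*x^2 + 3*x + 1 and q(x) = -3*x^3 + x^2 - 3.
<p,q> = -86/15

Expand the product: p(x)·q(x) = 6*x^5 - 11*x^4 + 7*x^2 - 9*x - 3.
∫_{-1}^{1} of each monomial x^k gives [2/(k+1) if k even, 0 if k odd]. Integrating term-by-term (or equivalently evaluating the antiderivative F(x) = x^6 - 11*x^5/5 + 7*x^3/3 - 9*x^2/2 - 3*x at the endpoints):
  F(1) − F(−1) = -191/30 − (-19/30) = -86/15.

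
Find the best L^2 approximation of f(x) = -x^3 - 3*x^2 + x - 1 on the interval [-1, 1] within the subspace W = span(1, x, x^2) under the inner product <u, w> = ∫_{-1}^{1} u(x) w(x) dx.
g(x) = -3*x^2 + 2*x/5 - 1

The best approximation g ∈ W is the orthogonal projection of f onto W. Writing g = a_0 + a_1 x + a_2 x^2, the coefficients solve the normal equations G · a = b where
  G_{ij} = <φ_i, φ_j> and b_i = <f, φ_i>, with φ_0 = 1, φ_1 = x, φ_2 = x^2.
G =
  [2, 0, 2/3]
  [0, 2/3, 0]
  [2/3, 0, 2/5],
b = (-4, 4/15, -28/15).
Solving gives a_0 = -1, a_1 = 2/5, a_2 = -3, so
  g(x) = -3*x^2 + 2*x/5 - 1.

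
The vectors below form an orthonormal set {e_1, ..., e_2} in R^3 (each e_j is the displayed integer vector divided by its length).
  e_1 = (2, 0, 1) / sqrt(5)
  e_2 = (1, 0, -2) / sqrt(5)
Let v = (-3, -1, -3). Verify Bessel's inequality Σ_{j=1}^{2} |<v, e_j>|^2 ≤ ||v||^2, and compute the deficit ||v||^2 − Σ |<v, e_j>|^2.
Σ |<v, e_j>|^2 = 18; ||v||^2 = 19; deficit = 1

Write each e_j = u_j / sqrt(<u_j, u_j>) where u_j is the displayed integer vector. Then <v, e_j> = <v, u_j> / sqrt(<u_j, u_j>), so |<v, e_j>|^2 = <v, u_j>^2 / <u_j, u_j>.
Coefficients: <v, e_1> = -9/sqrt(5), <v, e_2> = 3/sqrt(5).
Square and sum: Σ |<v, e_j>|^2 = 18.
Compute ||v||^2 = v·v = 19.
Deficit = 19 − 18 = 1 ≥ 0, confirming Bessel's inequality. (The deficit equals ||v − Σ <v,e_j> e_j||^2, the squared distance from v to span{e_j}.)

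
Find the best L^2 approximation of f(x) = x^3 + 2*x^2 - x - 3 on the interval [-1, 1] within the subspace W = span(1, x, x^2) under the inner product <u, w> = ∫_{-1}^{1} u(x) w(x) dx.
g(x) = 2*x^2 - 2*x/5 - 3

The best approximation g ∈ W is the orthogonal projection of f onto W. Writing g = a_0 + a_1 x + a_2 x^2, the coefficients solve the normal equations G · a = b where
  G_{ij} = <φ_i, φ_j> and b_i = <f, φ_i>, with φ_0 = 1, φ_1 = x, φ_2 = x^2.
G =
  [2, 0, 2/3]
  [0, 2/3, 0]
  [2/3, 0, 2/5],
b = (-14/3, -4/15, -6/5).
Solving gives a_0 = -3, a_1 = -2/5, a_2 = 2, so
  g(x) = 2*x^2 - 2*x/5 - 3.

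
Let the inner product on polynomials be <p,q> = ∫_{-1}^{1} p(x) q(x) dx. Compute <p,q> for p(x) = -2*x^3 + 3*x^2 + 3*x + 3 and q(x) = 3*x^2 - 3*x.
<p,q> = 6

Expand the product: p(x)·q(x) = -6*x^5 + 15*x^4 - 9*x.
∫_{-1}^{1} of each monomial x^k gives [2/(k+1) if k even, 0 if k odd]. Integrating term-by-term (or equivalently evaluating the antiderivative F(x) = -x^6 + 3*x^5 - 9*x^2/2 at the endpoints):
  F(1) − F(−1) = -5/2 − (-17/2) = 6.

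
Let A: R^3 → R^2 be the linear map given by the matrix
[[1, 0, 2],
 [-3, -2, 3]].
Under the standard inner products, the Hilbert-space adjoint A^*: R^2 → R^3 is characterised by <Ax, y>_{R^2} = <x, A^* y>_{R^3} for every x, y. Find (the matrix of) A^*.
A^* = A^T =
[[1, -3],
 [0, -2],
 [2, 3]]

For real matrices with standard dot products, the defining identity <Ax, y> = <x, A^* y> gives (Ax)^T y = x^T (A^*) y, i.e. x^T A^T y = x^T (A^*) y. Since this holds for all x, y, we must have A^* = A^T. Therefore
A^* =
[[1, -3],
 [0, -2],
 [2, 3]].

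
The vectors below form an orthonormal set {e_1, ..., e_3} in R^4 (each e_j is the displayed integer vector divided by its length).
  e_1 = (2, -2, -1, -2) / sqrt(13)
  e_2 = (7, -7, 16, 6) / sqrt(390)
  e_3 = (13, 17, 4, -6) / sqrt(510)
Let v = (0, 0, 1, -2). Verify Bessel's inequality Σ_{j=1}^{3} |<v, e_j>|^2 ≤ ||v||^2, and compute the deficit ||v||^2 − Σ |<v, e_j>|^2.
Σ |<v, e_j>|^2 = 21/17; ||v||^2 = 5; deficit = 64/17

Write each e_j = u_j / sqrt(<u_j, u_j>) where u_j is the displayed integer vector. Then <v, e_j> = <v, u_j> / sqrt(<u_j, u_j>), so |<v, e_j>|^2 = <v, u_j>^2 / <u_j, u_j>.
Coefficients: <v, e_1> = 3/sqrt(13), <v, e_2> = 4/sqrt(390), <v, e_3> = 16/sqrt(510).
Square and sum: Σ |<v, e_j>|^2 = 21/17.
Compute ||v||^2 = v·v = 5.
Deficit = 5 − 21/17 = 64/17 ≥ 0, confirming Bessel's inequality. (The deficit equals ||v − Σ <v,e_j> e_j||^2, the squared distance from v to span{e_j}.)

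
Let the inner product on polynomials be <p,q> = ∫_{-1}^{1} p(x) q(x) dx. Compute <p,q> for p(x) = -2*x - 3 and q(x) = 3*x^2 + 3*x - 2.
<p,q> = 2

Expand the product: p(x)·q(x) = -6*x^3 - 15*x^2 - 5*x + 6.
∫_{-1}^{1} of each monomial x^k gives [2/(k+1) if k even, 0 if k odd]. Integrating term-by-term (or equivalently evaluating the antiderivative F(x) = -3*x^4/2 - 5*x^3 - 5*x^2/2 + 6*x at the endpoints):
  F(1) − F(−1) = -3 − (-5) = 2.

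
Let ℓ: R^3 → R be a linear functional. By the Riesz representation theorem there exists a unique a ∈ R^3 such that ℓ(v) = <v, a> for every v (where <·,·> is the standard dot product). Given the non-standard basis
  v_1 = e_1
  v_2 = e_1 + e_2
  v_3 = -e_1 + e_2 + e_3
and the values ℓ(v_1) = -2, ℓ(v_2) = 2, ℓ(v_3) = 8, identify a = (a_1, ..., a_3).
a = (-2, 4, 2)

Write a = (a_1, ..., a_3) in the standard basis. For each basis vector v_i, ℓ(v_i) = <v_i, a> is a linear equation in the a_j's. Collect the n equations into a matrix system V a = ℓ, where row i of V is v_i (expressed in the standard basis). Since V is invertible (lower-triangular with 1s on the diagonal, up to permutation), solve by back-substitution:
  V =
[[1, 0, 0],
 [1, 1, 0],
 [-1, 1, 1]]
  V a = (-2, 2, 8)
Solving gives a = (-2, 4, 2).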